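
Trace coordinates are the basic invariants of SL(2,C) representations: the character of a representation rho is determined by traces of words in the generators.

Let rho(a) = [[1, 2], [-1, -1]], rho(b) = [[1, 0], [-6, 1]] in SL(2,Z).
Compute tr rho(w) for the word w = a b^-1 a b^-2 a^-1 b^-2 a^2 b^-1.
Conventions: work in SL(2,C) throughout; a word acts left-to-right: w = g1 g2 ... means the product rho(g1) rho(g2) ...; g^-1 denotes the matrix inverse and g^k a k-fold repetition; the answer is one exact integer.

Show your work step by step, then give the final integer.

10296

rho(a) = [[1, 2], [-1, -1]]
... * rho(b^-1) = [[1, 0], [6, 1]]  ->  [[13, 2], [-7, -1]]
... * rho(a) = [[1, 2], [-1, -1]]  ->  [[11, 24], [-6, -13]]
... * rho(b^-1) = [[1, 0], [6, 1]]  ->  [[155, 24], [-84, -13]]
... * rho(b^-1) = [[1, 0], [6, 1]]  ->  [[299, 24], [-162, -13]]
... * rho(a^-1) = [[-1, -2], [1, 1]]  ->  [[-275, -574], [149, 311]]
... * rho(b^-1) = [[1, 0], [6, 1]]  ->  [[-3719, -574], [2015, 311]]
... * rho(b^-1) = [[1, 0], [6, 1]]  ->  [[-7163, -574], [3881, 311]]
... * rho(a) = [[1, 2], [-1, -1]]  ->  [[-6589, -13752], [3570, 7451]]
... * rho(a) = [[1, 2], [-1, -1]]  ->  [[7163, 574], [-3881, -311]]
... * rho(b^-1) = [[1, 0], [6, 1]]  ->  [[10607, 574], [-5747, -311]]
tr = 10607 + -311 = 10296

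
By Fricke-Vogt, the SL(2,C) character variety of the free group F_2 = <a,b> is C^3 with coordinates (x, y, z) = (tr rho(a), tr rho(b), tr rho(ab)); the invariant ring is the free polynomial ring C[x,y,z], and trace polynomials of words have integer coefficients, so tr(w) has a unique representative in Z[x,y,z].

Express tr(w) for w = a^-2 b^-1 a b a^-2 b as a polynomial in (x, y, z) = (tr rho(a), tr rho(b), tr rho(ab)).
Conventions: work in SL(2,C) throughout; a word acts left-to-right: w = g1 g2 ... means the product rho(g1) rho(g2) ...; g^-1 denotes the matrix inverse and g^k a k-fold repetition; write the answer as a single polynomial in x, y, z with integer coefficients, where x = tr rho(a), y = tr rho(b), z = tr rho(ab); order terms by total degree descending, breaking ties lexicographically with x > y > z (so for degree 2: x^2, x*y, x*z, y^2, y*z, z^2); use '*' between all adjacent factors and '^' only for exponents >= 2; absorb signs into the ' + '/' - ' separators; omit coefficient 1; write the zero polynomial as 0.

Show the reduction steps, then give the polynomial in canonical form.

-x^4*y^2*z + x^5*y + x^3*y^3 + 2*x^3*y*z^2 - x^4*z - x^2*z^3 - 4*x^3*y - x*y^3 - x*y*z^2 + 3*x^2*z + 2*x*y + z

tr(b^2) = tr(b) * tr(b) - tr(1)   [square of b] = y^2 - 2
tr(b^2 a) = tr(b) * tr(a b) - tr(a)   [square of b] = y*z - x
tr(b^2 a^-1) = tr(b^2) * tr(a) - tr(b^2 a)   [inverse elimination on a] = x*y^2 - y*z - x
tr(b a^-2 b) = tr(b^2 a^-1) * tr(a) - tr(b^2)   [inverse elimination on a] = x^2*y^2 - x*y*z - x^2 - y^2 + 2
tr(b a b a) = tr(a b) * tr(a b) - tr(1)   [split at a repeated a] = z^2 - 2
tr(b a b a^-1) = tr(b a b) * tr(a) - tr(b a b a)   [inverse elimination on a] = x*y*z - x^2 - z^2 + 2
tr(b a^-2 b a) = tr(b a b a^-1) * tr(a) - tr(b a b)   [inverse elimination on a] = x^2*y*z - x^3 - x*z^2 - y*z + 3*x
tr(b a^-2 b a^-1) = tr(b a^-2 b) * tr(a) - tr(b a^-2 b a)   [inverse elimination on a] = x^3*y^2 - 2*x^2*y*z - x*y^2 + x*z^2 + y*z - x
tr(b^2 a b) = tr(b) * tr(b a b) - tr(b a)   [square of b] = y^2*z - x*y - z
tr(a b a) = tr(a) * tr(b a) - tr(b)   [square of a] = x*z - y
tr(b^2 a b a) = tr(b) * tr(a b a b) - tr(a b a)   [square of b] = y*z^2 - x*z - y
tr(b^2 a b a^-1) = tr(b^2 a b) * tr(a) - tr(b^2 a b a)   [inverse elimination on a] = x*y^2*z - x^2*y - y*z^2 + y
tr(b a b a^-2 b) = tr(b^2 a b a^-1) * tr(a) - tr(b^2 a b)   [inverse elimination on a] = x^2*y^2*z - x^3*y - x*y*z^2 - y^2*z + 2*x*y + z
tr(b a b a b a) = tr(b a b a) * tr(b a) - tr(a b)   [split at a repeated b] = z^3 - 3*z
tr(b a b a b a^-1) = tr(b a b a b) * tr(a) - tr(b a b a b a)   [inverse elimination on a] = x*y*z^2 - x^2*z - z^3 - x*y + 3*z
tr(b a b a^-2 b a) = tr(b a b a b a^-1) * tr(a) - tr(b a b a b)   [inverse elimination on a] = x^2*y*z^2 - x^3*z - x*z^3 - x^2*y - y*z^2 + 4*x*z + y
tr(b a b a^-2 b a^-1) = tr(b a b a^-2 b) * tr(a) - tr(b a b a^-2 b a)   [inverse elimination on a] = x^3*y^2*z - x^4*y - 2*x^2*y*z^2 + x^3*z - x*y^2*z + x*z^3 + 3*x^2*y + y*z^2 - 3*x*z - y
tr(a b a^-2 b a^-2 b) = tr(b a b a^-2 b a^-1) * tr(a) - tr(b a b a^-2 b)   [inverse elimination on a] = x^4*y^2*z - x^5*y - 2*x^3*y*z^2 + x^4*z - 2*x^2*y^2*z + x^2*z^3 + 4*x^3*y + 2*x*y*z^2 - 3*x^2*z + y^2*z - 3*x*y - z
tr(a^-2 b^-1 a b a^-2 b) = tr(a b a^-2 b a^-2) * tr(b) - tr(a b a^-2 b a^-2 b)   [inverse elimination on b] = -x^4*y^2*z + x^5*y + x^3*y^3 + 2*x^3*y*z^2 - x^4*z - x^2*z^3 - 4*x^3*y - x*y^3 - x*y*z^2 + 3*x^2*z + 2*x*y + z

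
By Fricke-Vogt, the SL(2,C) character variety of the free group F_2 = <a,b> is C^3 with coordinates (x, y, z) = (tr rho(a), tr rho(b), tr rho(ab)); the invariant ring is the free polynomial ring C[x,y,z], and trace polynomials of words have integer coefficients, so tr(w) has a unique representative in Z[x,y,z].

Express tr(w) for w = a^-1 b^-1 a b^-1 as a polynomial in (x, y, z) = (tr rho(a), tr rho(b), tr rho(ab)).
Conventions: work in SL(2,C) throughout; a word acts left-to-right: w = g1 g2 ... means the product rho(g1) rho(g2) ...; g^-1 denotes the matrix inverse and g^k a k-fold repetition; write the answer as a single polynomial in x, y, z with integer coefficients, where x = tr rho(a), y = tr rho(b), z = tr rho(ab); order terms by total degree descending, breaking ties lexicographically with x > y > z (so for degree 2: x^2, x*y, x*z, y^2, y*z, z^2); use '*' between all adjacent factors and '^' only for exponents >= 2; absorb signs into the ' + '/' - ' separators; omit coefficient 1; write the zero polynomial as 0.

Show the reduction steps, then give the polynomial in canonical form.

trace(b^-1) = trace(b) = y
apply: trace(b a b) = trace(b) trace(a b) - trace(a) = y*z - x
trace(b a b a) = trace(a b) trace(a b) - trace(1) = z^2 - 2
apply: trace(a b a^-1 b) = trace(b a b) trace(a) - trace(b a b a) = x*y*z - x^2 - z^2 + 2
use: trace(a^-1 b^-1 a b) = trace(a b a^-1) trace(b) - trace(a b a^-1 b) = -x*y*z + x^2 + y^2 + z^2 - 2
use: trace(a^-1 b^-1 a b^-1) = trace(a^-1 b^-1 a) trace(b) - trace(a^-1 b^-1 a b) = x*y*z - x^2 - z^2 + 2

x*y*z - x^2 - z^2 + 2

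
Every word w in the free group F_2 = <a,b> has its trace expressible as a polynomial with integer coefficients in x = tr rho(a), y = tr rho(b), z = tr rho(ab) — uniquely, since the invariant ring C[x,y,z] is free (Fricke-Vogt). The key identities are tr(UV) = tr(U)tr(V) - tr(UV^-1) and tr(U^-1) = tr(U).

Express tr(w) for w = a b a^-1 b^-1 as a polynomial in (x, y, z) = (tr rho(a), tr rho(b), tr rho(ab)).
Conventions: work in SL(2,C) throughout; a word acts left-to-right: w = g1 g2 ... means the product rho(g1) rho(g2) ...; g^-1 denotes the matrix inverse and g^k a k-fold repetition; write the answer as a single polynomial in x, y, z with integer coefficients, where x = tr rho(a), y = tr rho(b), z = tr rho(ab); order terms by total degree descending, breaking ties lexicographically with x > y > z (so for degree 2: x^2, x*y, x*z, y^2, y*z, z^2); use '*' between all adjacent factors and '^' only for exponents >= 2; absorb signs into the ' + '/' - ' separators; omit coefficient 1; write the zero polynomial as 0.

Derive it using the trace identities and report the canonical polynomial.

trace(a b a) = trace(a) trace(b a) - trace(b) = x*z - y
trace(a b a b) = trace(b a) trace(b a) - trace(1)   [split at repeated b] = z^2 - 2
trace(b^-1 a b a) = trace(a b a) trace(b) - trace(a b a b) = x*y*z - y^2 - z^2 + 2
trace(a b a^-1 b^-1) = trace(b^-1 a b) trace(a) - trace(b^-1 a b a) = -x*y*z + x^2 + y^2 + z^2 - 2

-x*y*z + x^2 + y^2 + z^2 - 2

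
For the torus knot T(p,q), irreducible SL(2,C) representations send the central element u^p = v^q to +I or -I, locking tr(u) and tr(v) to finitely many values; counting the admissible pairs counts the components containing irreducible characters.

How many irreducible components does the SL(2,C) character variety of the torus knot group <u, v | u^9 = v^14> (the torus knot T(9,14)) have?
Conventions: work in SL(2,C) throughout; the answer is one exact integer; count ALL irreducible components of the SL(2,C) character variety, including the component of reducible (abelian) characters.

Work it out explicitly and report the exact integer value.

53

For T(9,14): irreducibility forces the central element u^9 = v^14 to one of +I, -I.
So on each irreducible component the traces are pinned: tr(u) = 2*cos(pi*alpha/9) with 1 <= alpha <= 8, tr(v) = 2*cos(pi*beta/14) with 1 <= beta <= 13.
Consistency of u^9 = (-1)^alpha I with v^14 = (-1)^beta I forces alpha = beta (mod 2).
Counting: 4 odd alphas x 7 odd betas + 4 even alphas x 6 even betas = 28 + 24 = 52.
components with irreducible characters: 52; plus the single component of reducible (abelian) characters: total 53.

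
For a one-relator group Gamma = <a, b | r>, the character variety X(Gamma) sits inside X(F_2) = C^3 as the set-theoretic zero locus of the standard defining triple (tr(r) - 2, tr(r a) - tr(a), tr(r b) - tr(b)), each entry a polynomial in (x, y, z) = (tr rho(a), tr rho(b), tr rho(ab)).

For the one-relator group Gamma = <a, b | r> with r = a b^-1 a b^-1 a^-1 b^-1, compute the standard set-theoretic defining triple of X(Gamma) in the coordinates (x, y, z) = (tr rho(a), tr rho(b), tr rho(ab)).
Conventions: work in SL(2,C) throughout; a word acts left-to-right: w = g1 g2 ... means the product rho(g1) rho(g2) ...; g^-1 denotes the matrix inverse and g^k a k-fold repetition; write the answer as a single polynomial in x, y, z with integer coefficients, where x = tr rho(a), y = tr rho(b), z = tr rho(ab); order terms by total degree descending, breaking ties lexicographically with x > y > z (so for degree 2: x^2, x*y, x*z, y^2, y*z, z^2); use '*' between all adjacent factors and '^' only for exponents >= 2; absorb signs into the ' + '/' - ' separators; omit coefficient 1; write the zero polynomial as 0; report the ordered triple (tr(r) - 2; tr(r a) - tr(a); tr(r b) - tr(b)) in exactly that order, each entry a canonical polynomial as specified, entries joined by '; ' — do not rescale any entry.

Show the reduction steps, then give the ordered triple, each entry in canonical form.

tr(a b^-1) = tr(a) tr(b) - tr(a b)   [inverse elimination on b] = x*y - z
tr(b^-1 a b^-1) = tr(a b^-1) tr(b) - tr(a)   [inverse elimination on b] = x*y^2 - y*z - x
tr(a^2) = tr(a) tr(a) - tr(1)   [square of a] = x^2 - 2
tr(a^2 b) = tr(a) tr(b a) - tr(b)   [square of a] = x*z - y
tr(a b^-1 a) = tr(a^2) tr(b) - tr(a^2 b)   [inverse elimination on b] = x^2*y - x*z - y
tr(a^2 b a) = tr(a) tr(b a^2) - tr(b a)   [square of a] = x^2*z - x*y - z
tr(b a b a) = tr(a b) tr(a b) - tr(1)   [split at a repeated a] = z^2 - 2
tr(b a b) = tr(b) tr(a b) - tr(a)   [square of b] = y*z - x
tr(a^2 b a b) = tr(a) tr(b a b a) - tr(b a b)   [square of a] = x*z^2 - y*z - x
tr(a b a b^-1 a) = tr(a^2 b a) tr(b) - tr(a^2 b a b)   [inverse elimination on b] = x^2*y*z - x*y^2 - x*z^2 + x
tr(a b a b a b) = tr(b a b a) tr(b a) - tr(a b)   [split at a repeated b] = z^3 - 3*z
tr(a b a b^-1 a b) = tr(a b a b a) tr(b) - tr(a b a b a b)   [inverse elimination on b] = x*y*z^2 - y^2*z - z^3 - x*y + 3*z
tr(b^-1 a b^-1 a b a) = tr(a b a b^-1 a) tr(b) - tr(a b a b^-1 a b)   [inverse elimination on b] = x^2*y^2*z - x*y^3 - 2*x*y*z^2 + y^2*z + z^3 + 2*x*y - 3*z
tr(a^-1 b^-1 a b^-1 a b) = tr(b^-1 a b^-1 a b) tr(a) - tr(b^-1 a b^-1 a b a)   [inverse elimination on a] = -x^2*y^2*z + x^3*y + x*y^3 + 2*x*y*z^2 - x^2*z - y^2*z - z^3 - 3*x*y + 3*z
tr(a b^-1 a b^-1 a^-1 b^-1) = tr(a^-1 b^-1 a b^-1 a) tr(b) - tr(a^-1 b^-1 a b^-1 a b)   [inverse elimination on b] = x^2*y^2*z - x^3*y - 2*x*y*z^2 + x^2*z + z^3 + 2*x*y - 3*z
tr(a b^-1 a b) = tr(a b a) tr(b) - tr(a b a b)   [inverse elimination on b] = x*y*z - y^2 - z^2 + 2
tr(a b^-1 a b^-1) = tr(a b^-1 a) tr(b) - tr(a b^-1 a b)   [inverse elimination on b] = x^2*y^2 - 2*x*y*z + z^2 - 2
tr(a^3) = tr(a) tr(a^2) - tr(a)   [square of a] = x^3 - 3*x
tr(a b^2 a^2) = tr(b) tr(a^3 b) - tr(a^3)   [square of b] = x^2*y*z - x^3 - x*y^2 - y*z + 3*x
tr(a b^2 a^2 b) = tr(b) tr(a^2 b a b) - tr(a^2 b a)   [square of b] = x*y*z^2 - x^2*z - y^2*z + z
tr(b a^2 b^-1 a b) = tr(a b^2 a^2) tr(b) - tr(a b^2 a^2 b)   [inverse elimination on b] = x^2*y^2*z - x^3*y - x*y^3 - x*y*z^2 + x^2*z + 3*x*y - z
tr(a b a b a^2) = tr(a) tr(a b a b a) - tr(a b a b)   [square of a] = x^2*z^2 - x*y*z - x^2 - z^2 + 2
tr(b a b a b) = tr(b) tr(a b a b) - tr(a b a)   [square of b] = y*z^2 - x*z - y
tr(a b a b a^2 b) = tr(a) tr(b a b a b a) - tr(b a b a b)   [square of a] = x*z^3 - y*z^2 - 2*x*z + y
tr(b a^2 b^-1 a b a) = tr(a b a b a^2) tr(b) - tr(a b a b a^2 b)   [inverse elimination on b] = x^2*y*z^2 - x*y^2*z - x*z^3 - x^2*y + 2*x*z + y
tr(a^-1 b a^2 b^-1 a b) = tr(b a^2 b^-1 a b) tr(a) - tr(b a^2 b^-1 a b a)   [inverse elimination on a] = x^3*y^2*z - x^4*y - x^2*y^3 - 2*x^2*y*z^2 + x^3*z + x*y^2*z + x*z^3 + 4*x^2*y - 3*x*z - y
tr(a^2 b^-1 a b^-1 a^-1 b) = tr(a^-1 b a^2 b^-1 a) tr(b) - tr(a^-1 b a^2 b^-1 a b)   [inverse elimination on b] = -x^3*y^2*z + x^4*y + x^2*y^3 + 2*x^2*y*z^2 - x^3*z - x*y^2*z - x*z^3 - 3*x^2*y + 3*x*z - y
tr(a b^-1 a b^-1 a^-1 b^-1 a) = tr(a^2 b^-1 a b^-1 a^-1) tr(b) - tr(a^2 b^-1 a b^-1 a^-1 b)   [inverse elimination on b] = x^3*y^2*z - x^4*y - 2*x^2*y*z^2 + x^3*z - x*y^2*z + x*z^3 + 3*x^2*y + y*z^2 - 3*x*z - y
assemble the triple (tr(r) - 2; tr(r a) - x; tr(r b) - y)

x^2*y^2*z - x^3*y - 2*x*y*z^2 + x^2*z + z^3 + 2*x*y - 3*z - 2; x^3*y^2*z - x^4*y - 2*x^2*y*z^2 + x^3*z - x*y^2*z + x*z^3 + 3*x^2*y + y*z^2 - 3*x*z - x - y; x*y^2 - y*z - x - y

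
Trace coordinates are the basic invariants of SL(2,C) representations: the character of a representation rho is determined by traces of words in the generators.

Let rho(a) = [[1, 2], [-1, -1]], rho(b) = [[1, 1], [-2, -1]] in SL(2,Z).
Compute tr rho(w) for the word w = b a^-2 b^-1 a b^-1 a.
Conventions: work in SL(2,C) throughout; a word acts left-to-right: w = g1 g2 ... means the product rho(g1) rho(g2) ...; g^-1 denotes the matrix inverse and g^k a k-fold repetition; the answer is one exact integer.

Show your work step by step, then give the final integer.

rho(b) = [[1, 1], [-2, -1]]
... * rho(a^-1) = [[-1, -2], [1, 1]]  ->  [[0, -1], [1, 3]]
... * rho(a^-1) = [[-1, -2], [1, 1]]  ->  [[-1, -1], [2, 1]]
... * rho(b^-1) = [[-1, -1], [2, 1]]  ->  [[-1, 0], [0, -1]]
... * rho(a) = [[1, 2], [-1, -1]]  ->  [[-1, -2], [1, 1]]
... * rho(b^-1) = [[-1, -1], [2, 1]]  ->  [[-3, -1], [1, 0]]
... * rho(a) = [[1, 2], [-1, -1]]  ->  [[-2, -5], [1, 2]]
tr = -2 + 2 = 0

0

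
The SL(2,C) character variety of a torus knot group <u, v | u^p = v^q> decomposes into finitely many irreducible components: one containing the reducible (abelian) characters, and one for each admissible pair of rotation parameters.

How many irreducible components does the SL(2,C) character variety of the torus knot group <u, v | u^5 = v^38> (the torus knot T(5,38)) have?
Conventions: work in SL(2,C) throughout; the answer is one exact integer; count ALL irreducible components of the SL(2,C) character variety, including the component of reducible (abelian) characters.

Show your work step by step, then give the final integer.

In the torus knot group T(5,38), u^5 = v^38 is central, so an irreducible representation sends it to +I or -I (Schur).
So on each irreducible component the traces are pinned: tr(u) = 2*cos(pi*alpha/5) with 1 <= alpha <= 4, tr(v) = 2*cos(pi*beta/38) with 1 <= beta <= 37.
Consistency of u^5 = (-1)^alpha I with v^38 = (-1)^beta I forces alpha = beta (mod 2).
Counting: 2 odd alphas x 19 odd betas + 2 even alphas x 18 even betas = 38 + 36 = 74.
That is 74 components of irreducible characters, and with the reducible (abelian) component the total is 75.

75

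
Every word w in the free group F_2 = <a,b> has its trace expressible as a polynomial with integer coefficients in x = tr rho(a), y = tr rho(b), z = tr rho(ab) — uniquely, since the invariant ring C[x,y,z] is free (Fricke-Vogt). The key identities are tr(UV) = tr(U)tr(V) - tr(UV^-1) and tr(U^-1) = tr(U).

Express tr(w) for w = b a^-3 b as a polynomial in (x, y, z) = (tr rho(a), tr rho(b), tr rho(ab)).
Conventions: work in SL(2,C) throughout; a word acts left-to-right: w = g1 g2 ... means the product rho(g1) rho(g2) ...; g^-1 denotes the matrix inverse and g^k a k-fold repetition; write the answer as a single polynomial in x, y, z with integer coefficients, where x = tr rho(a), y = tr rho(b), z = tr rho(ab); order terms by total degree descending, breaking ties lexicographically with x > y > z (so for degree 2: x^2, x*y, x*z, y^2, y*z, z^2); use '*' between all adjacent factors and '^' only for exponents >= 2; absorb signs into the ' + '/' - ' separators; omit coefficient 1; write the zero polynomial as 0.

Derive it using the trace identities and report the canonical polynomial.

trace(b^2) = trace(b) trace(b) - trace(1)   [square of b] = y^2 - 2
trace(b^2 a) = trace(b) trace(a b) - trace(a)   [square of b] = y*z - x
trace(a^-1 b^2) = trace(b^2) trace(a) - trace(b^2 a)   [inverse elimination on a] = x*y^2 - y*z - x
trace(b^2 a^-2) = trace(a^-1 b^2) trace(a) - trace(a^-1 b^2 a)   [inverse elimination on a] = x^2*y^2 - x*y*z - x^2 - y^2 + 2
trace(b a^-3 b) = trace(b^2 a^-2) trace(a) - trace(b^2 a^-1)   [inverse elimination on a] = x^3*y^2 - x^2*y*z - x^3 - 2*x*y^2 + y*z + 3*x

x^3*y^2 - x^2*y*z - x^3 - 2*x*y^2 + y*z + 3*x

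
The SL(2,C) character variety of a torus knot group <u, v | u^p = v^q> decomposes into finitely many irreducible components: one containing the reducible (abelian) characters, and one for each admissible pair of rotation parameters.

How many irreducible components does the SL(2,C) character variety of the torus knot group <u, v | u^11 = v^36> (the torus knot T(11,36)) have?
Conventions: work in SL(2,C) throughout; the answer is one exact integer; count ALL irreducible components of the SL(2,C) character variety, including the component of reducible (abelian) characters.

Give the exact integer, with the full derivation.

For T(11,36): irreducibility forces the central element u^11 = v^36 to one of +I, -I.
So on each irreducible component the traces are pinned: tr(u) = 2*cos(pi*alpha/11) with 1 <= alpha <= 10, tr(v) = 2*cos(pi*beta/36) with 1 <= beta <= 35.
The two central values (-1)^alpha I and (-1)^beta I must be the same matrix, so alpha and beta share a parity.
Counting: 5 odd alphas x 18 odd betas + 5 even alphas x 17 even betas = 90 + 85 = 175.
That is 175 components of irreducible characters, and with the reducible (abelian) component the total is 176.

176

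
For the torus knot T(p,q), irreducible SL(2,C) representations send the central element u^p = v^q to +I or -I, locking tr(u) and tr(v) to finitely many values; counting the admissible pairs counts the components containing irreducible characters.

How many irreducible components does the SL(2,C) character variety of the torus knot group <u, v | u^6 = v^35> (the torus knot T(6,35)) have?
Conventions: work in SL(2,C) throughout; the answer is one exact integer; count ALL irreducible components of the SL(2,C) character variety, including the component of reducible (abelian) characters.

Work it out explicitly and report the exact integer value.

86

Gamma = < u, v | u^6 = v^35 > (torus knot T(6,35)); the central element u^6 = v^35 acts as +I or -I in any irreducible SL(2,C) representation.
So on each irreducible component the traces are pinned: tr(u) = 2*cos(pi*alpha/6) with 1 <= alpha <= 5, tr(v) = 2*cos(pi*beta/35) with 1 <= beta <= 34.
Consistency of u^6 = (-1)^alpha I with v^35 = (-1)^beta I forces alpha = beta (mod 2).
Enumerate parity-matched pairs: 3*17 odd-odd plus 2*17 even-even gives 85.
That is 85 components of irreducible characters, and with the reducible (abelian) component the total is 86.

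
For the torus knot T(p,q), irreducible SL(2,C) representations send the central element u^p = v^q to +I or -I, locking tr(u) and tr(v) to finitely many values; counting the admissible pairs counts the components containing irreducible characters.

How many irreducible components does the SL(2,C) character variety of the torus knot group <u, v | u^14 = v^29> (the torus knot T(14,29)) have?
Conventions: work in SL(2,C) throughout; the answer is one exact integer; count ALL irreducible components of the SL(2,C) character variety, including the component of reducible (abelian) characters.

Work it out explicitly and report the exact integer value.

183

In the torus knot group T(14,29), u^14 = v^29 is central, so an irreducible representation sends it to +I or -I (Schur).
So on each irreducible component the traces are pinned: tr(u) = 2*cos(pi*alpha/14) with 1 <= alpha <= 13, tr(v) = 2*cos(pi*beta/29) with 1 <= beta <= 28.
u^14 = (-1)^alpha I and v^29 = (-1)^beta I must agree, so alpha and beta have equal parity.
Enumerate parity-matched pairs: 7*14 odd-odd plus 6*14 even-even gives 182.
Total: 182 irreducible-character components + 1 reducible (abelian) component = 183.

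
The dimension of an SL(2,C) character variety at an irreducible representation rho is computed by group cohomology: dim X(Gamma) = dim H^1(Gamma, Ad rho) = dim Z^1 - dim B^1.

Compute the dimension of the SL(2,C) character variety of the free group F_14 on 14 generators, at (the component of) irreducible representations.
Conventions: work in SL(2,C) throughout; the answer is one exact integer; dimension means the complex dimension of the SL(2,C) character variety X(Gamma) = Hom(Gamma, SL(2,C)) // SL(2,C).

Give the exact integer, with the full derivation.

Here Gamma is free of rank 14 — no relator constrains a cocycle.
A cocycle picks one sl_2 vector per generator freely, giving dim Z^1 = 3*14 = 42.
dim B^1 = 3: the coboundary map is injective because an irreducible image has centralizer 0 in sl_2.
Therefore dim X = 42 - 3 = 39.

39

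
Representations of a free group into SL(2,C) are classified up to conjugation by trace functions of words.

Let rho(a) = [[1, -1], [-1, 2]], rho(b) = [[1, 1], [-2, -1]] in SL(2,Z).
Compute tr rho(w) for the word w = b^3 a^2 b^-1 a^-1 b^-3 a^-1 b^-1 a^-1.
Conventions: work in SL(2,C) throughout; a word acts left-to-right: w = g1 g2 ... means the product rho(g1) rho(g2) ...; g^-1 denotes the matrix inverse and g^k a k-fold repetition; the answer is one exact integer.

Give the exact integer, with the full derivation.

rho(b) = [[1, 1], [-2, -1]]
... * rho(b) = [[1, 1], [-2, -1]]  ->  [[-1, 0], [0, -1]]
... * rho(b) = [[1, 1], [-2, -1]]  ->  [[-1, -1], [2, 1]]
... * rho(a) = [[1, -1], [-1, 2]]  ->  [[0, -1], [1, 0]]
... * rho(a) = [[1, -1], [-1, 2]]  ->  [[1, -2], [1, -1]]
... * rho(b^-1) = [[-1, -1], [2, 1]]  ->  [[-5, -3], [-3, -2]]
... * rho(a^-1) = [[2, 1], [1, 1]]  ->  [[-13, -8], [-8, -5]]
... * rho(b^-1) = [[-1, -1], [2, 1]]  ->  [[-3, 5], [-2, 3]]
... * rho(b^-1) = [[-1, -1], [2, 1]]  ->  [[13, 8], [8, 5]]
... * rho(b^-1) = [[-1, -1], [2, 1]]  ->  [[3, -5], [2, -3]]
... * rho(a^-1) = [[2, 1], [1, 1]]  ->  [[1, -2], [1, -1]]
... * rho(b^-1) = [[-1, -1], [2, 1]]  ->  [[-5, -3], [-3, -2]]
... * rho(a^-1) = [[2, 1], [1, 1]]  ->  [[-13, -8], [-8, -5]]
tr = -13 + -5 = -18

-18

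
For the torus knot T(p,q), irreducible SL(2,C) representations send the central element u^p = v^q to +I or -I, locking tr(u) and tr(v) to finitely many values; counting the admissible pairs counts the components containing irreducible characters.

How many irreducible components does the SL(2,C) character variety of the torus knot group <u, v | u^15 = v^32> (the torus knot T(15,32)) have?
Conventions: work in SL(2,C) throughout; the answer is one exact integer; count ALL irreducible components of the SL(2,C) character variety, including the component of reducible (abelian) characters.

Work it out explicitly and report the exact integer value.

Gamma = < u, v | u^15 = v^32 > (torus knot T(15,32)); the central element u^15 = v^32 acts as +I or -I in any irreducible SL(2,C) representation.
So on each irreducible component the traces are pinned: tr(u) = 2*cos(pi*alpha/15) with 1 <= alpha <= 14, tr(v) = 2*cos(pi*beta/32) with 1 <= beta <= 31.
u^15 = (-1)^alpha I and v^32 = (-1)^beta I must agree, so alpha and beta have equal parity.
Counting: 7 odd alphas x 16 odd betas + 7 even alphas x 15 even betas = 112 + 105 = 217.
components with irreducible characters: 217; plus the single component of reducible (abelian) characters: total 218.

218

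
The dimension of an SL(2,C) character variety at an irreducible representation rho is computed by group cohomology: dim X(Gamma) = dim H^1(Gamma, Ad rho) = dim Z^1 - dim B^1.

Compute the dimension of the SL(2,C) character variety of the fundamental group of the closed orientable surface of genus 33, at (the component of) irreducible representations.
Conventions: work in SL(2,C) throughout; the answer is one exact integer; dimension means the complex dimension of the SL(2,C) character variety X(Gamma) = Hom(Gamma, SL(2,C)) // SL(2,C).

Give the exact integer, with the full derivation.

192

Gamma = pi_1(Sigma_33) = < a_1, b_1, ..., a_33, b_33 | prod [a_i, b_i] > has 2g = 66 generators and 1 relator.
Unconstrained cocycle data is one sl_2 vector per generator (198 dimensions), cut by the relator condition d_2(z) = 0.
H^2 = coker(d_2) is dual to H^0 = 0 at irreducible rho (Poincare duality), so d_2 is onto: dim Z^1 = 195.
As always at irreducible rho, dim B^1 = 3.
Hence dim X = 195 - 3 = 192.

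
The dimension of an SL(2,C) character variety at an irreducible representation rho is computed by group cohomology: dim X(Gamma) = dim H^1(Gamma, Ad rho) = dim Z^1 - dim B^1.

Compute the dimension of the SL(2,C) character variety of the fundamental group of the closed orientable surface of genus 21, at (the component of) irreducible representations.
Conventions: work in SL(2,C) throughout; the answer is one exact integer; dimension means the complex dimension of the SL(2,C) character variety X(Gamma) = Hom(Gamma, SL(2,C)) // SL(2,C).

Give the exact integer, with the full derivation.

Gamma = pi_1(Sigma_21) = < a_1, b_1, ..., a_21, b_21 | prod [a_i, b_i] > has 2g = 42 generators and 1 relator.
Before the relator condition, cocycle space has dim 3*42 = 126.
H^2 = coker(d_2) is dual to H^0 = 0 at irreducible rho (Poincare duality), so d_2 is onto: dim Z^1 = 123.
dim B^1 = 3 (coboundaries, injective at irreducible rho).
dim H^1 = 123 - 3 = 120 = dim X.

120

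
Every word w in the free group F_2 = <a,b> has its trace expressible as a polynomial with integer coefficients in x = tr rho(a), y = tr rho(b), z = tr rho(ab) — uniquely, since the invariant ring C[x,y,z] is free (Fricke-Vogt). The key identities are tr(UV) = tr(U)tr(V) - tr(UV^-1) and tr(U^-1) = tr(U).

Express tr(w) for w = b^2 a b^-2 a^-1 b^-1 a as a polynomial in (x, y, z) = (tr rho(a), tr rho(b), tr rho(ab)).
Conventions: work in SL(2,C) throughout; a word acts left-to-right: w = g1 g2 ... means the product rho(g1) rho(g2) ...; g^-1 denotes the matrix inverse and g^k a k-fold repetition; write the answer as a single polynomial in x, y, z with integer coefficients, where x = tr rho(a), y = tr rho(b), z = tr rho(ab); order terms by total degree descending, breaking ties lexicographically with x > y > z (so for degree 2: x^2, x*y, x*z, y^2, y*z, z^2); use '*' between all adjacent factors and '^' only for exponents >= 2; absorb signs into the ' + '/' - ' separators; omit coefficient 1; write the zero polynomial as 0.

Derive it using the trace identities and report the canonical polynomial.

x*y^3*z^2 - 2*x^2*y^2*z - y^4*z - y^2*z^3 + x^3*y + x*y^3 + x*y*z^2 + 4*y^2*z - 3*x*y - z

so trace(a^2 b) = trace(a) * trace(b a) - trace(b) = x*z - y
trace(a^2) = trace(a) * trace(a) - trace(1) = x^2 - 2
so trace(a b^2 a) = trace(b) * trace(a^2 b) - trace(a^2) = x*y*z - x^2 - y^2 + 2
trace(b a b a) = trace(a b) * trace(a b) - trace(1) = z^2 - 2
so trace(b a b) = trace(b) * trace(a b) - trace(a) = y*z - x
trace(a^2 b a b) = trace(a) * trace(b a b a) - trace(b a b) = x*z^2 - y*z - x
trace(a^2 b a) = trace(a) * trace(a b a) - trace(a b) = x^2*z - x*y - z
so trace(a b a b^2 a) = trace(b) * trace(a^2 b a b) - trace(a^2 b a) = x*y*z^2 - x^2*z - y^2*z + z
reduce: trace(a b a b a b) = trace(b a b a) * trace(b a) - trace(a b) = z^3 - 3*z
so trace(a b a b^2 a b) = trace(b) * trace(a b a b a b) - trace(a b a b a) = y*z^3 - x*z^2 - 2*y*z + x
trace(b a b^2 a b^-1 a) = trace(a b a b^2 a) * trace(b) - trace(a b a b^2 a b) = x*y^2*z^2 - x^2*y*z - y^3*z - y*z^3 + x*z^2 + 3*y*z - x
trace(a^-1 b a b^2 a b^-1) = trace(b a b^2 a b^-1) * trace(a) - trace(b a b^2 a b^-1 a) = -x*y^2*z^2 + 2*x^2*y*z + y^3*z + y*z^3 - x^3 - x*y^2 - x*z^2 - 3*y*z + 3*x
reduce: trace(b a b^2) = trace(b) * trace(a b^2) - trace(a b) = y^2*z - x*y - z
so trace(a b^2 a b^-2 a^-1 b) = trace(a^-1 b a b^2 a b^-1) * trace(b) - trace(a^-1 b a b^2 a) = -x*y^3*z^2 + 2*x^2*y^2*z + y^4*z + y^2*z^3 - x^3*y - x*y^3 - x*y*z^2 - 4*y^2*z + 4*x*y + z
trace(b^2 a b^-2 a^-1 b^-1 a) = trace(a b^2 a b^-2 a^-1) * trace(b) - trace(a b^2 a b^-2 a^-1 b) = x*y^3*z^2 - 2*x^2*y^2*z - y^4*z - y^2*z^3 + x^3*y + x*y^3 + x*y*z^2 + 4*y^2*z - 3*x*y - z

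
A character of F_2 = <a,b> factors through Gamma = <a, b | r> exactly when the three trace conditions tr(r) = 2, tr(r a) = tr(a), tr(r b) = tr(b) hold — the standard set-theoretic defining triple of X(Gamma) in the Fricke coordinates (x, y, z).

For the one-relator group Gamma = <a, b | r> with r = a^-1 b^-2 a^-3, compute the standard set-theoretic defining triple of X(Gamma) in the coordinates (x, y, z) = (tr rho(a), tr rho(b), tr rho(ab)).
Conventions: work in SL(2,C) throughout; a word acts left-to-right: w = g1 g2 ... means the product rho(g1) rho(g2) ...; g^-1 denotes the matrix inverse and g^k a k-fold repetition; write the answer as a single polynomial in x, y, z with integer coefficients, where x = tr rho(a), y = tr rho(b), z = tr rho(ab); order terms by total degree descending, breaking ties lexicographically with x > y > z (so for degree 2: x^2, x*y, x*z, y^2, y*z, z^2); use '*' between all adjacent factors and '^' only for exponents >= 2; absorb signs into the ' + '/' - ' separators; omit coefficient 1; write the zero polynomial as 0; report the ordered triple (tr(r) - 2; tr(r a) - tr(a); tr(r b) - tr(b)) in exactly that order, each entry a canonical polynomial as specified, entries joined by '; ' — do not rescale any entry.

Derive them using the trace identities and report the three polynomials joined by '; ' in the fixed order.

use: trace(a^-1) = trace(a) = x
use: trace(a^-2) = trace(a^-1) * trace(a) - trace(1)  (eliminate a^-1) = x^2 - 2
apply: trace(a^-3) = trace(a^-2) * trace(a) - trace(a^-1)  (eliminate a^-1) = x^3 - 3*x
use: trace(b a^-1) = trace(b) * trace(a) - trace(b a)  (eliminate a^-1) = x*y - z
trace(b a^-2) = trace(b a^-1) * trace(a) - trace(b)  (eliminate a^-1) = x^2*y - x*z - y
use: trace(a^-3 b) = trace(b a^-2) * trace(a) - trace(b a^-1)  (eliminate a^-1) = x^3*y - x^2*z - 2*x*y + z
trace(a^-3 b^-1) = trace(a^-3) * trace(b) - trace(a^-3 b)  (eliminate b^-1) = x^2*z - x*y - z
use: trace(a^-2 b^-1) = trace(a^-1 b^-1) * trace(a) - trace(a^-1 b^-1 a)  (eliminate a^-1) = x*z - y
use: trace(b^-1 a^-4) = trace(a^-3 b^-1) * trace(a) - trace(a^-3 b^-1 a)  (eliminate a^-1) = x^3*z - x^2*y - 2*x*z + y
apply: trace(a^-4) = trace(a^-3) * trace(a) - trace(a^-2)  (eliminate a^-1) = x^4 - 4*x^2 + 2
use: trace(a^-1 b^-2 a^-3) = trace(b^-1 a^-4) * trace(b) - trace(b^-1 a^-4 b)  (eliminate b^-1) = x^3*y*z - x^4 - x^2*y^2 - 2*x*y*z + 4*x^2 + y^2 - 2
trace(a^-1 b^-2 a^-2) = trace(b^-1 a^-3) * trace(b) - trace(b^-1 a^-3 b)   [inverse elimination on b] = x^2*y*z - x^3 - x*y^2 - y*z + 3*x
use: trace(a b a b) = trace(a b) * trace(a b) - trace(1)   [split at a repeated a] = z^2 - 2
trace(b a b^-1 a) = trace(a b a) * trace(b) - trace(a b a b)   [inverse elimination on b] = x*y*z - y^2 - z^2 + 2
trace(b^-1 a^-1 b a) = trace(b a b^-1) * trace(a) - trace(b a b^-1 a)   [inverse elimination on a] = -x*y*z + x^2 + y^2 + z^2 - 2
trace(a^-1 b a^-1 b^-1) = trace(b^-1 a^-1 b) * trace(a) - trace(b^-1 a^-1 b a)   [inverse elimination on a] = x*y*z - y^2 - z^2 + 2
apply: trace(b a^-1 b^-2 a^-1) = trace(a^-1 b a^-1 b^-1) * trace(b) - trace(a^-1 b a^-1)   [inverse elimination on b] = x*y^2*z - x^2*y - y^3 - y*z^2 + x*z + 3*y
trace(a^-2 b a^-1 b^-2) = trace(b a^-1 b^-2 a^-1) * trace(a) - trace(b a^-1 b^-2)   [inverse elimination on a] = x^2*y^2*z - x^3*y - x*y^3 - x*y*z^2 + x^2*z + 3*x*y - z
apply: trace(a^-1 b^-2 a^-3 b) = trace(a^-2 b a^-1 b^-2) * trace(a) - trace(a^-2 b a^-1 b^-2 a)   [inverse elimination on a] = x^3*y^2*z - x^4*y - x^2*y^3 - x^2*y*z^2 + x^3*z - x*y^2*z + 4*x^2*y + y^3 + y*z^2 - 2*x*z - 3*y
assemble the triple (trace(r) - 2; trace(r a) - x; trace(r b) - y)

x^3*y*z - x^4 - x^2*y^2 - 2*x*y*z + 4*x^2 + y^2 - 4; x^2*y*z - x^3 - x*y^2 - y*z + 2*x; x^3*y^2*z - x^4*y - x^2*y^3 - x^2*y*z^2 + x^3*z - x*y^2*z + 4*x^2*y + y^3 + y*z^2 - 2*x*z - 4*y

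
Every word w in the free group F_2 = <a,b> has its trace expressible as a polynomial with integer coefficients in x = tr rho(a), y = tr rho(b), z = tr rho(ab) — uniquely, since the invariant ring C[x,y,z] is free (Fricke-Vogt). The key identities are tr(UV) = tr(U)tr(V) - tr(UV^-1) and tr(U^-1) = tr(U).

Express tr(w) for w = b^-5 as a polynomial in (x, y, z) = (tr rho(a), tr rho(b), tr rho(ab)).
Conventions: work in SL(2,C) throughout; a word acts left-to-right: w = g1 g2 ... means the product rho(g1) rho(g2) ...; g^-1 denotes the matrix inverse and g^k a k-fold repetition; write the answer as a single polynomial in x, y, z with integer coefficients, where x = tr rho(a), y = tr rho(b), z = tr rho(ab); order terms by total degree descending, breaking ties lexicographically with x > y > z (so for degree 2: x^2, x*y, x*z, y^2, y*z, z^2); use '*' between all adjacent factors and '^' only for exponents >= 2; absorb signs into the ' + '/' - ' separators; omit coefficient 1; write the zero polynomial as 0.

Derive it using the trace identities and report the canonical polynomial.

y^5 - 5*y^3 + 5*y

trace(b^-1) = trace(b) = y
trace(b^-2) = trace(b^-1) * trace(b) - trace(1)   [inverse elimination on b] = y^2 - 2
trace(b^-3) = trace(b^-2) * trace(b) - trace(b^-1)   [inverse elimination on b] = y^3 - 3*y
trace(b^-4) = trace(b^-3) * trace(b) - trace(b^-2)   [inverse elimination on b] = y^4 - 4*y^2 + 2
trace(b^-5) = trace(b^-4) * trace(b) - trace(b^-3)   [inverse elimination on b] = y^5 - 5*y^3 + 5*y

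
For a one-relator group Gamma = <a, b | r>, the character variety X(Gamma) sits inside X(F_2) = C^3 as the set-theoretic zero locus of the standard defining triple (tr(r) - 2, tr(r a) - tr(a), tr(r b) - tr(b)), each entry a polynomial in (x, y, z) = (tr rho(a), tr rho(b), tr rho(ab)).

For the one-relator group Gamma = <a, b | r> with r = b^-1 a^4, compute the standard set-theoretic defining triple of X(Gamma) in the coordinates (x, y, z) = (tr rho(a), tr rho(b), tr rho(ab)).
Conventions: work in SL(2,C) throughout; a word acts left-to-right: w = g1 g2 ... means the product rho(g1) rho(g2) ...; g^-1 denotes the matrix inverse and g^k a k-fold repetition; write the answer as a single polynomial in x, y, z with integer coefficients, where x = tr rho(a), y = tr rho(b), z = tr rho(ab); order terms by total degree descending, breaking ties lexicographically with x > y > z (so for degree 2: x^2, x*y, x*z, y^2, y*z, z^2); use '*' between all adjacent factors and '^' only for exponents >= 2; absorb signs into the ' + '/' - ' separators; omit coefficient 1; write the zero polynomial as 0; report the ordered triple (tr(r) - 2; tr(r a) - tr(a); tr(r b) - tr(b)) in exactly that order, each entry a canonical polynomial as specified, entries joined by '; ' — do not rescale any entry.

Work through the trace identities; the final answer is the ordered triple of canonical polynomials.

trace(a^2) = trace(a) trace(a) - trace(1)   [square of a] = x^2 - 2
trace(a^3) = trace(a) trace(a^2) - trace(a)   [square of a] = x^3 - 3*x
trace(a^4) = trace(a) trace(a^3) - trace(a^2)   [square of a] = x^4 - 4*x^2 + 2
trace(a b a) = trace(a) trace(b a) - trace(b)   [square of a] = x*z - y
trace(a b a^2) = trace(a) trace(a b a) - trace(a b)   [square of a] = x^2*z - x*y - z
trace(a^4 b) = trace(a) trace(a b a^2) - trace(a b a)   [square of a] = x^3*z - x^2*y - 2*x*z + y
trace(b^-1 a^4) = trace(a^4) trace(b) - trace(a^4 b)   [inverse elimination on b] = x^4*y - x^3*z - 3*x^2*y + 2*x*z + y
trace(a^5) = trace(a) trace(a^4) - trace(a^3) = x^5 - 5*x^3 + 5*x
trace(a^5 b) = trace(a) trace(a^2 b a^2) - trace(a^2 b a) = x^4*z - x^3*y - 3*x^2*z + 2*x*y + z
trace(b^-1 a^5) = trace(a^5) trace(b) - trace(a^5 b) = x^5*y - x^4*z - 4*x^3*y + 3*x^2*z + 3*x*y - z
assemble the triple (trace(r) - 2; trace(r a) - x; trace(r b) - y)

x^4*y - x^3*z - 3*x^2*y + 2*x*z + y - 2; x^5*y - x^4*z - 4*x^3*y + 3*x^2*z + 3*x*y - x - z; x^4 - 4*x^2 - y + 2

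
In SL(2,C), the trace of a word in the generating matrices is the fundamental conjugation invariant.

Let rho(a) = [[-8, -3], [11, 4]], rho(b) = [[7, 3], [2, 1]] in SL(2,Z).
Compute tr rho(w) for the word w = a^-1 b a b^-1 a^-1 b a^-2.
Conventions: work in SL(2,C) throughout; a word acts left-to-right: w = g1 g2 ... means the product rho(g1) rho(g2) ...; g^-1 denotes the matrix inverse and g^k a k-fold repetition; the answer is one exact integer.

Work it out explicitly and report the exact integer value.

rho(a^-1) = [[4, 3], [-11, -8]]
... * rho(b) = [[7, 3], [2, 1]]  ->  [[34, 15], [-93, -41]]
... * rho(a) = [[-8, -3], [11, 4]]  ->  [[-107, -42], [293, 115]]
... * rho(b^-1) = [[1, -3], [-2, 7]]  ->  [[-23, 27], [63, -74]]
... * rho(a^-1) = [[4, 3], [-11, -8]]  ->  [[-389, -285], [1066, 781]]
... * rho(b) = [[7, 3], [2, 1]]  ->  [[-3293, -1452], [9024, 3979]]
... * rho(a^-1) = [[4, 3], [-11, -8]]  ->  [[2800, 1737], [-7673, -4760]]
... * rho(a^-1) = [[4, 3], [-11, -8]]  ->  [[-7907, -5496], [21668, 15061]]
tr = -7907 + 15061 = 7154

7154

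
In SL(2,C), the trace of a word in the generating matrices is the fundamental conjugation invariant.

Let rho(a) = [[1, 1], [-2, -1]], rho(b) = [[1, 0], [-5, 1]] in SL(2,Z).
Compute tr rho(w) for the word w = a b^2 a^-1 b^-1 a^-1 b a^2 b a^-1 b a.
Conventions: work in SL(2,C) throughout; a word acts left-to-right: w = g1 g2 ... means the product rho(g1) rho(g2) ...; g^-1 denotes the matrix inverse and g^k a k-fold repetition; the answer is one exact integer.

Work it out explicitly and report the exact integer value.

-770

rho(a) = [[1, 1], [-2, -1]]
... * rho(b) = [[1, 0], [-5, 1]]  ->  [[-4, 1], [3, -1]]
... * rho(b) = [[1, 0], [-5, 1]]  ->  [[-9, 1], [8, -1]]
... * rho(a^-1) = [[-1, -1], [2, 1]]  ->  [[11, 10], [-10, -9]]
... * rho(b^-1) = [[1, 0], [5, 1]]  ->  [[61, 10], [-55, -9]]
... * rho(a^-1) = [[-1, -1], [2, 1]]  ->  [[-41, -51], [37, 46]]
... * rho(b) = [[1, 0], [-5, 1]]  ->  [[214, -51], [-193, 46]]
... * rho(a) = [[1, 1], [-2, -1]]  ->  [[316, 265], [-285, -239]]
... * rho(a) = [[1, 1], [-2, -1]]  ->  [[-214, 51], [193, -46]]
... * rho(b) = [[1, 0], [-5, 1]]  ->  [[-469, 51], [423, -46]]
... * rho(a^-1) = [[-1, -1], [2, 1]]  ->  [[571, 520], [-515, -469]]
... * rho(b) = [[1, 0], [-5, 1]]  ->  [[-2029, 520], [1830, -469]]
... * rho(a) = [[1, 1], [-2, -1]]  ->  [[-3069, -2549], [2768, 2299]]
tr = -3069 + 2299 = -770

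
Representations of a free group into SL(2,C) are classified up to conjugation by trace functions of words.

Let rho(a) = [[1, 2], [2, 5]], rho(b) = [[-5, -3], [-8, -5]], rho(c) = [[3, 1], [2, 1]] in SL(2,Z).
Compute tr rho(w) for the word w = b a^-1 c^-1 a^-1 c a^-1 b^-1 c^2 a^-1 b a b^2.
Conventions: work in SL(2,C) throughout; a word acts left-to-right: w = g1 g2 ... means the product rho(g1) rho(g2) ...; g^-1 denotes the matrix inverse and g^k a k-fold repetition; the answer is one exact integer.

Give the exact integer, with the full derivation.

-922119200

rho(b) = [[-5, -3], [-8, -5]]
... * rho(a^-1) = [[5, -2], [-2, 1]]  ->  [[-19, 7], [-30, 11]]
... * rho(c^-1) = [[1, -1], [-2, 3]]  ->  [[-33, 40], [-52, 63]]
... * rho(a^-1) = [[5, -2], [-2, 1]]  ->  [[-245, 106], [-386, 167]]
... * rho(c) = [[3, 1], [2, 1]]  ->  [[-523, -139], [-824, -219]]
... * rho(a^-1) = [[5, -2], [-2, 1]]  ->  [[-2337, 907], [-3682, 1429]]
... * rho(b^-1) = [[-5, 3], [8, -5]]  ->  [[18941, -11546], [29842, -18191]]
... * rho(c) = [[3, 1], [2, 1]]  ->  [[33731, 7395], [53144, 11651]]
... * rho(c) = [[3, 1], [2, 1]]  ->  [[115983, 41126], [182734, 64795]]
... * rho(a^-1) = [[5, -2], [-2, 1]]  ->  [[497663, -190840], [784080, -300673]]
... * rho(b) = [[-5, -3], [-8, -5]]  ->  [[-961595, -538789], [-1515016, -848875]]
... * rho(a) = [[1, 2], [2, 5]]  ->  [[-2039173, -4617135], [-3212766, -7274407]]
... * rho(b) = [[-5, -3], [-8, -5]]  ->  [[47132945, 29203194], [74259086, 46010333]]
... * rho(b) = [[-5, -3], [-8, -5]]  ->  [[-469290277, -287414805], [-739378094, -452828923]]
tr = -469290277 + -452828923 = -922119200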